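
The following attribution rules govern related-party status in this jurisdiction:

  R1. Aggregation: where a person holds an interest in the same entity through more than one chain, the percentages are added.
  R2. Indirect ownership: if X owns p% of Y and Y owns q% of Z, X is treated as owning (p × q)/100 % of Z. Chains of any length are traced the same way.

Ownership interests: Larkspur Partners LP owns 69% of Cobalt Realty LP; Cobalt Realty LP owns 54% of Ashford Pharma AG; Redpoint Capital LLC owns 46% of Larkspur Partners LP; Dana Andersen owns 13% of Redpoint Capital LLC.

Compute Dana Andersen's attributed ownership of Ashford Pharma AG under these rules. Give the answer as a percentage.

2.228148%

Chain via Redpoint Capital LLC → Larkspur Partners LP → Cobalt Realty LP (R2): 13% × 46% × 69% × 54% = 2.228148% of Ashford Pharma AG.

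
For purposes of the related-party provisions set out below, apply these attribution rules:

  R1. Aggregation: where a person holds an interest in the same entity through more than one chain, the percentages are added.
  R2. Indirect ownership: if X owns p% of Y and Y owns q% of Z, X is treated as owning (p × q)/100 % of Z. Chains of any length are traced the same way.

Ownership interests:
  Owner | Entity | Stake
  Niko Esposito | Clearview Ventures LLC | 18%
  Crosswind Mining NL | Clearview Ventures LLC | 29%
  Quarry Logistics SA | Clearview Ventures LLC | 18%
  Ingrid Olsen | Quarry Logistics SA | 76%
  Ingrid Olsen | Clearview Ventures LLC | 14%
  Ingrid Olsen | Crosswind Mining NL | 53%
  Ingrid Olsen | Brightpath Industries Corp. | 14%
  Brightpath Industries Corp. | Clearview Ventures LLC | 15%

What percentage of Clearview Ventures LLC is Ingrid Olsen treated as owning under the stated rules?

45.15%

Chain via Quarry Logistics SA (R2): 76% × 18% = 13.68% of Clearview Ventures LLC.
Chain via Brightpath Industries Corp. (R2): 14% × 15% = 2.1% of Clearview Ventures LLC.
Chain via Crosswind Mining NL (R2): 53% × 29% = 15.37% of Clearview Ventures LLC.
Direct interest in Clearview Ventures LLC: 14%.
Aggregating (R1): 13.68% + 2.1% + 15.37% + 14% = 45.15%.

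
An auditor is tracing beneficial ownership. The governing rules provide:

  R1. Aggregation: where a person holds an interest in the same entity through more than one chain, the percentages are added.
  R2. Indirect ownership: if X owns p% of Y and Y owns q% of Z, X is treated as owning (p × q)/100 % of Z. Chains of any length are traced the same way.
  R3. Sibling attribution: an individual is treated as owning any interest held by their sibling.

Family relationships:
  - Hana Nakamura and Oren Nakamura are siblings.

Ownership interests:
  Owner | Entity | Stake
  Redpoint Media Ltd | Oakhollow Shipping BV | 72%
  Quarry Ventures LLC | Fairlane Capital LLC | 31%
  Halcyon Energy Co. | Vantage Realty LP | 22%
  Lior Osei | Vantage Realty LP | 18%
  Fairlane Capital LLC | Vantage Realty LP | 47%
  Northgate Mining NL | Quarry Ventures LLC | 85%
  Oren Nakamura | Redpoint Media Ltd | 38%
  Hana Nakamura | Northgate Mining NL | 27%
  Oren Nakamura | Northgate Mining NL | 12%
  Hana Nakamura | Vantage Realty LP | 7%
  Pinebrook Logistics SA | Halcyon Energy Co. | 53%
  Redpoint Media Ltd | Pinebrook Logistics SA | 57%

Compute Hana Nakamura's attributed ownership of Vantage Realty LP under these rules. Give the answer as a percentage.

By sibling attribution (R3), Hana Nakamura is treated as also owning Oren Nakamura's interest in Northgate Mining NL, giving 27% + 12% = 39%.
By sibling attribution (R3), Hana Nakamura is treated as owning Oren Nakamura's 38% interest in Redpoint Media Ltd.
Chain via Northgate Mining NL → Quarry Ventures LLC → Fairlane Capital LLC (R2): 39% × 85% × 31% × 47% = 4.829955% of Vantage Realty LP.
Direct interest in Vantage Realty LP: 7%.
Chain via Redpoint Media Ltd → Pinebrook Logistics SA → Halcyon Energy Co. (R2): 38% × 57% × 53% × 22% = 2.525556% of Vantage Realty LP.
Aggregating (R1): 4.829955% + 7% + 2.525556% = 14.355511%.

14.355511%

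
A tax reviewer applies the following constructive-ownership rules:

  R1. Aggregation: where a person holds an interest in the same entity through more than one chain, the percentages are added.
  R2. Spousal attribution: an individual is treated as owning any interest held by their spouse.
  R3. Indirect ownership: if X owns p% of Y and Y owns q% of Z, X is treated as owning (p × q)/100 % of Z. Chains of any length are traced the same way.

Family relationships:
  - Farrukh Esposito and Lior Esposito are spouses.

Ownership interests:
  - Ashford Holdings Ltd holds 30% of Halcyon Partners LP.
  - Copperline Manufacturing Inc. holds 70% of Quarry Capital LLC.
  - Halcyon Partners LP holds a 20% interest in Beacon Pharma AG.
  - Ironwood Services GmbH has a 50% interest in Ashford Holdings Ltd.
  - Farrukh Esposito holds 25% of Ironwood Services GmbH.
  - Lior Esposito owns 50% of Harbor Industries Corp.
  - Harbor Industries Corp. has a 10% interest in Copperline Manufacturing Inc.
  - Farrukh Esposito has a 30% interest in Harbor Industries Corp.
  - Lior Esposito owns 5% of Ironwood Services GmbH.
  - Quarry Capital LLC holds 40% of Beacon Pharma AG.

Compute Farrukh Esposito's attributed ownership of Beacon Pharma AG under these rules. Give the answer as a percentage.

3.14%

By spousal attribution (R2), Farrukh Esposito is treated as also owning Lior Esposito's interest in Ironwood Services GmbH, giving 25% + 5% = 30%.
By spousal attribution (R2), Farrukh Esposito is treated as also owning Lior Esposito's interest in Harbor Industries Corp, giving 30% + 50% = 80%.
Chain via Ironwood Services GmbH → Ashford Holdings Ltd → Halcyon Partners LP (R3): 30% × 50% × 30% × 20% = 0.9% of Beacon Pharma AG.
Chain via Harbor Industries Corp. → Copperline Manufacturing Inc. → Quarry Capital LLC (R3): 80% × 10% × 70% × 40% = 2.24% of Beacon Pharma AG.
Aggregating (R1): 0.9% + 2.24% = 3.14%.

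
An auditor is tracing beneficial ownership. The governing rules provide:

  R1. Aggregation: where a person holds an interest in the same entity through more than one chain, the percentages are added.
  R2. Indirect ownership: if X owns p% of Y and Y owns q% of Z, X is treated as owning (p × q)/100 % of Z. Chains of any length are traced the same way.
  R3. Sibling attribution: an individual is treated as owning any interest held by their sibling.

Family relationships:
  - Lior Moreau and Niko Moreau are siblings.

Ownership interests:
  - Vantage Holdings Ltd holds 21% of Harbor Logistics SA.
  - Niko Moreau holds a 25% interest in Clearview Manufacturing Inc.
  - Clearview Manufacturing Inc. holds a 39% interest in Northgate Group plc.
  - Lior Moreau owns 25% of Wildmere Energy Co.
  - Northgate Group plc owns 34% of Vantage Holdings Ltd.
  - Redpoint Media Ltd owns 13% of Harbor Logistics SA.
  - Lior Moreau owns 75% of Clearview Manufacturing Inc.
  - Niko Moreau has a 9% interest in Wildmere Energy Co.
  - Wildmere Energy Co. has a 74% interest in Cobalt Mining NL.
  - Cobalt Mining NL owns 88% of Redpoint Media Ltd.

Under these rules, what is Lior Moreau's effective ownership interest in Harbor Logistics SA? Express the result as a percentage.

5.662904%

By sibling attribution (R3), Lior Moreau is treated as also owning Niko Moreau's interest in Clearview Manufacturing Inc, giving 75% + 25% = 100%.
By sibling attribution (R3), Lior Moreau is treated as also owning Niko Moreau's interest in Wildmere Energy Co, giving 25% + 9% = 34%.
Chain via Clearview Manufacturing Inc. → Northgate Group plc → Vantage Holdings Ltd (R2): 100% × 39% × 34% × 21% = 2.7846% of Harbor Logistics SA.
Chain via Wildmere Energy Co. → Cobalt Mining NL → Redpoint Media Ltd (R2): 34% × 74% × 88% × 13% = 2.878304% of Harbor Logistics SA.
Aggregating (R1): 2.7846% + 2.878304% = 5.662904%.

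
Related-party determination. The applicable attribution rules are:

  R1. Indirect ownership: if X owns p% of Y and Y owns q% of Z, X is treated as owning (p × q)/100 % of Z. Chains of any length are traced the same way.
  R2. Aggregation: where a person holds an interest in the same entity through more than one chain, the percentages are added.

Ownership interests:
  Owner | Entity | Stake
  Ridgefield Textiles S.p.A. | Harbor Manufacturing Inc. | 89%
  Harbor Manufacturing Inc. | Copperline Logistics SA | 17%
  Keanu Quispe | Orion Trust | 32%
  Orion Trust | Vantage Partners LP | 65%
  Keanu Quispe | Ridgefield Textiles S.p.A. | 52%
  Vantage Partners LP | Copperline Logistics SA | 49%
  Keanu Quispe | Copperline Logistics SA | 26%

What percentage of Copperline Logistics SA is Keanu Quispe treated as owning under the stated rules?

Chain via Orion Trust → Vantage Partners LP (R1): 32% × 65% × 49% = 10.192% of Copperline Logistics SA.
Chain via Ridgefield Textiles S.p.A. → Harbor Manufacturing Inc. (R1): 52% × 89% × 17% = 7.8676% of Copperline Logistics SA.
Direct interest in Copperline Logistics SA: 26%.
Aggregating (R2): 10.192% + 7.8676% + 26% = 44.0596%.

44.0596%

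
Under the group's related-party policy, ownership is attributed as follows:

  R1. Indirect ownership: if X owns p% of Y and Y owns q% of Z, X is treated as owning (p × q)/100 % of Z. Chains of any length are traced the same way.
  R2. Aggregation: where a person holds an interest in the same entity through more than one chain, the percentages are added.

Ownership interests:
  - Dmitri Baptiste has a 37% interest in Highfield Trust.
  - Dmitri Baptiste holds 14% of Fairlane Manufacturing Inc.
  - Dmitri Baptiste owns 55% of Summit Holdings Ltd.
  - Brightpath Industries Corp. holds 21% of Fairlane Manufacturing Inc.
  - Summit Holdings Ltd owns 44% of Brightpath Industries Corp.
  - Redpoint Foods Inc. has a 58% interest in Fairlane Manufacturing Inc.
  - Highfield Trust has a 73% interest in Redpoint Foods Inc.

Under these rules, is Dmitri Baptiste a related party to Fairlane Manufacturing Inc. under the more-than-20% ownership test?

Yes

Chain via Highfield Trust → Redpoint Foods Inc. (R1): 37% × 73% × 58% = 15.6658% of Fairlane Manufacturing Inc.
Chain via Summit Holdings Ltd → Brightpath Industries Corp. (R1): 55% × 44% × 21% = 5.082% of Fairlane Manufacturing Inc.
Direct interest in Fairlane Manufacturing Inc: 14%.
Aggregating (R2): 15.6658% + 5.082% + 14% = 34.7478%.
34.7478% exceeds the 20% threshold, so Dmitri is a related party to Fairlane Manufacturing Inc.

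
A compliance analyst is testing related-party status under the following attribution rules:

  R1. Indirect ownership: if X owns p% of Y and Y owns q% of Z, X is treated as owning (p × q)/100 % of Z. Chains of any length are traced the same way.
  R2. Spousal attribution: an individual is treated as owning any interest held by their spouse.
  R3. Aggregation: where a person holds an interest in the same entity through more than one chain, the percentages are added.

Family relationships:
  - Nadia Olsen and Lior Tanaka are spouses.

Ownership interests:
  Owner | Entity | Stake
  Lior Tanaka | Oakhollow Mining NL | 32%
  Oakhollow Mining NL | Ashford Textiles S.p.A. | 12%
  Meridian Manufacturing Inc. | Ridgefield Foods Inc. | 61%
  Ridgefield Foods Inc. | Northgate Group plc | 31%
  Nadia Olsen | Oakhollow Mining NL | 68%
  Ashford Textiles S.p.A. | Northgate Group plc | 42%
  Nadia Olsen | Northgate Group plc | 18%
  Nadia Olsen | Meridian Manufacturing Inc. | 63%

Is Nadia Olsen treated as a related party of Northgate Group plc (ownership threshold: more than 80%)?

By spousal attribution (R2), Nadia Olsen is treated as also owning Lior Tanaka's interest in Oakhollow Mining NL, giving 68% + 32% = 100%.
Chain via Meridian Manufacturing Inc. → Ridgefield Foods Inc. (R1): 63% × 61% × 31% = 11.9133% of Northgate Group plc.
Chain via Oakhollow Mining NL → Ashford Textiles S.p.A. (R1): 100% × 12% × 42% = 5.04% of Northgate Group plc.
Direct interest in Northgate Group plc: 18%.
Aggregating (R3): 11.9133% + 5.04% + 18% = 34.9533%.
34.9533% does not exceed the 80% threshold, so Nadia is not a related party to Northgate Group plc.

No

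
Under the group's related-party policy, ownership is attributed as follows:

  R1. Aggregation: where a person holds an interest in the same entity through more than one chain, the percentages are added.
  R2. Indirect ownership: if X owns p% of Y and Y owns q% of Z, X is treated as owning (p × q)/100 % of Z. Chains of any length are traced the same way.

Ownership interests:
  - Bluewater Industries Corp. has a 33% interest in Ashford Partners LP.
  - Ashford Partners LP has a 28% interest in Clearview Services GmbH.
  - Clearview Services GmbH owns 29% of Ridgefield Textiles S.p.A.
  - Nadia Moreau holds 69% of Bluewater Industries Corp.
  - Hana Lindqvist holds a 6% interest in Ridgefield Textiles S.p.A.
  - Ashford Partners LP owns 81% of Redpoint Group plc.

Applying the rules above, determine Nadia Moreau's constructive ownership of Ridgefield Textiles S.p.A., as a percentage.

1.848924%

Chain via Bluewater Industries Corp. → Ashford Partners LP → Clearview Services GmbH (R2): 69% × 33% × 28% × 29% = 1.848924% of Ridgefield Textiles S.p.A.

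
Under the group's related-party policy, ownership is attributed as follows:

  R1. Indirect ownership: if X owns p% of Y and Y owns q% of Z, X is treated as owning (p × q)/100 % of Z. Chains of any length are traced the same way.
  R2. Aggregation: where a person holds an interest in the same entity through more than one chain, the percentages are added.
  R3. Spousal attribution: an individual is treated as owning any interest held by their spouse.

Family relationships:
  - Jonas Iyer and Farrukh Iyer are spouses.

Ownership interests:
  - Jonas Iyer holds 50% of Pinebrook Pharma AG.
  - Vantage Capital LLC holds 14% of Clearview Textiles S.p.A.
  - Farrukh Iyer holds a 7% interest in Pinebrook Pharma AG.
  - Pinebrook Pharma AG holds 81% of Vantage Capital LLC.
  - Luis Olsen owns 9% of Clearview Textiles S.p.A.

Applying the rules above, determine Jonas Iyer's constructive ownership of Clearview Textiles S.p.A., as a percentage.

By spousal attribution (R3), Jonas Iyer is treated as also owning Farrukh Iyer's interest in Pinebrook Pharma AG, giving 50% + 7% = 57%.
Chain via Pinebrook Pharma AG → Vantage Capital LLC (R1): 57% × 81% × 14% = 6.4638% of Clearview Textiles S.p.A.

6.4638%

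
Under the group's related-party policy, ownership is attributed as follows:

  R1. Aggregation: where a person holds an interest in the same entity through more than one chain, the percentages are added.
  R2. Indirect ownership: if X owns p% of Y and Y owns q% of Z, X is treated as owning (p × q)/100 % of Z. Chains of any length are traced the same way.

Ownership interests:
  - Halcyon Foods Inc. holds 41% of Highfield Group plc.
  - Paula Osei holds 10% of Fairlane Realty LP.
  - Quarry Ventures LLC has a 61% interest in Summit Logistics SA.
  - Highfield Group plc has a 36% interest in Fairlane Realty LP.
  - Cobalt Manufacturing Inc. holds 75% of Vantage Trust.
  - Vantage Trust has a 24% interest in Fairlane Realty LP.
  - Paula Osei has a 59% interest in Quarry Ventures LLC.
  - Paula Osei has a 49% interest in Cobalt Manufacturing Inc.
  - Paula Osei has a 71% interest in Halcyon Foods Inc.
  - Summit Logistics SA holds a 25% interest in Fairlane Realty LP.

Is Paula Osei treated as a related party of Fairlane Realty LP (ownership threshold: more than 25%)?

Yes

Chain via Quarry Ventures LLC → Summit Logistics SA (R2): 59% × 61% × 25% = 8.9975% of Fairlane Realty LP.
Chain via Cobalt Manufacturing Inc. → Vantage Trust (R2): 49% × 75% × 24% = 8.82% of Fairlane Realty LP.
Chain via Halcyon Foods Inc. → Highfield Group plc (R2): 71% × 41% × 36% = 10.4796% of Fairlane Realty LP.
Direct interest in Fairlane Realty LP: 10%.
Aggregating (R1): 8.9975% + 8.82% + 10.4796% + 10% = 38.2971%.
38.2971% exceeds the 25% threshold, so Paula is a related party to Fairlane Realty LP.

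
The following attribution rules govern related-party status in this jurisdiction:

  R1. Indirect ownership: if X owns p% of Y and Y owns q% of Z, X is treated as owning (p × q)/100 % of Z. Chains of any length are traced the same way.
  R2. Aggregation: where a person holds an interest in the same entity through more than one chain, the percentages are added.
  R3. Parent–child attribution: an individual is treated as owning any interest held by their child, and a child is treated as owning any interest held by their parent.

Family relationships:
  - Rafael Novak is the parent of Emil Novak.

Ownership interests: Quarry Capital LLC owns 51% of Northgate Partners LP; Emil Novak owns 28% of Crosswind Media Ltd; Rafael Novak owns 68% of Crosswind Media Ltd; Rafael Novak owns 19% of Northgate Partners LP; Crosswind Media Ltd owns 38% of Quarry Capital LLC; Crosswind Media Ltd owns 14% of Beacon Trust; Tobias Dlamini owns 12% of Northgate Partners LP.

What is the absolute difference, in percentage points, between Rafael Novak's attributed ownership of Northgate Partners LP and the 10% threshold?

27.6048

By parent–child attribution (R3), Rafael Novak is treated as also owning Emil Novak's interest in Crosswind Media Ltd, giving 68% + 28% = 96%.
Chain via Crosswind Media Ltd → Quarry Capital LLC (R1): 96% × 38% × 51% = 18.6048% of Northgate Partners LP.
Direct interest in Northgate Partners LP: 19%.
Aggregating (R2): 18.6048% + 19% = 37.6048%.
37.6048% exceeds the 10% threshold by 27.6048 percentage points.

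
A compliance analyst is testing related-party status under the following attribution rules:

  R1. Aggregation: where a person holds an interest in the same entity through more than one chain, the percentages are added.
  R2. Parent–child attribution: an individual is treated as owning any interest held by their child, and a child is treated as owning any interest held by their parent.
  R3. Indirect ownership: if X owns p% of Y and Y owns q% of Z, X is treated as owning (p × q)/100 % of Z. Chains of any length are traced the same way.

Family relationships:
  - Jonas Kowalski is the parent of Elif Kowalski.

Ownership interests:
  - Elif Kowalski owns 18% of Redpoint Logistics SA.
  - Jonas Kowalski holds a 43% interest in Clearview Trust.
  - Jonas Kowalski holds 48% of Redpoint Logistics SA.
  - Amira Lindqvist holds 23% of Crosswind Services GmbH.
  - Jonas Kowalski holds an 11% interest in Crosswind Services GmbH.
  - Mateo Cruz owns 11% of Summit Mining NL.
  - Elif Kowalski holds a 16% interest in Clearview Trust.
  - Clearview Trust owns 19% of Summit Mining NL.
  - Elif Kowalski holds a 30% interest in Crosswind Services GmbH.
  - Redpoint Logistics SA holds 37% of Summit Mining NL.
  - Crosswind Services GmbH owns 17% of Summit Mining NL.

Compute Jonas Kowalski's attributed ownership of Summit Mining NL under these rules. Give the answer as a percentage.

42.6%

By parent–child attribution (R2), Jonas Kowalski is treated as also owning Elif Kowalski's interest in Redpoint Logistics SA, giving 48% + 18% = 66%.
By parent–child attribution (R2), Jonas Kowalski is treated as also owning Elif Kowalski's interest in Clearview Trust, giving 43% + 16% = 59%.
By parent–child attribution (R2), Jonas Kowalski is treated as also owning Elif Kowalski's interest in Crosswind Services GmbH, giving 11% + 30% = 41%.
Chain via Redpoint Logistics SA (R3): 66% × 37% = 24.42% of Summit Mining NL.
Chain via Clearview Trust (R3): 59% × 19% = 11.21% of Summit Mining NL.
Chain via Crosswind Services GmbH (R3): 41% × 17% = 6.97% of Summit Mining NL.
Aggregating (R1): 24.42% + 11.21% + 6.97% = 42.6%.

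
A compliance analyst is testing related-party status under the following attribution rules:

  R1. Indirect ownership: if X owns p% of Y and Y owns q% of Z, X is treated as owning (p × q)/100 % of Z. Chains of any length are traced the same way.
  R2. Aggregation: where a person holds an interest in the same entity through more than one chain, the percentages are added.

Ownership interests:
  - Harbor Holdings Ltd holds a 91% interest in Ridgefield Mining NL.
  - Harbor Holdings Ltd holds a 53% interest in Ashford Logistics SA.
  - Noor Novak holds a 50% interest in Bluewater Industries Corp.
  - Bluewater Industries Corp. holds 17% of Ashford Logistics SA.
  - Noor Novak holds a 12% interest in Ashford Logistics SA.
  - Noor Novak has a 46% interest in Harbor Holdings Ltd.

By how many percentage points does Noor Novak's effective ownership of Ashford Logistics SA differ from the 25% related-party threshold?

Chain via Bluewater Industries Corp. (R1): 50% × 17% = 8.5% of Ashford Logistics SA.
Chain via Harbor Holdings Ltd (R1): 46% × 53% = 24.38% of Ashford Logistics SA.
Direct interest in Ashford Logistics SA: 12%.
Aggregating (R2): 8.5% + 24.38% + 12% = 44.88%.
44.88% exceeds the 25% threshold by 19.88 percentage points.

19.88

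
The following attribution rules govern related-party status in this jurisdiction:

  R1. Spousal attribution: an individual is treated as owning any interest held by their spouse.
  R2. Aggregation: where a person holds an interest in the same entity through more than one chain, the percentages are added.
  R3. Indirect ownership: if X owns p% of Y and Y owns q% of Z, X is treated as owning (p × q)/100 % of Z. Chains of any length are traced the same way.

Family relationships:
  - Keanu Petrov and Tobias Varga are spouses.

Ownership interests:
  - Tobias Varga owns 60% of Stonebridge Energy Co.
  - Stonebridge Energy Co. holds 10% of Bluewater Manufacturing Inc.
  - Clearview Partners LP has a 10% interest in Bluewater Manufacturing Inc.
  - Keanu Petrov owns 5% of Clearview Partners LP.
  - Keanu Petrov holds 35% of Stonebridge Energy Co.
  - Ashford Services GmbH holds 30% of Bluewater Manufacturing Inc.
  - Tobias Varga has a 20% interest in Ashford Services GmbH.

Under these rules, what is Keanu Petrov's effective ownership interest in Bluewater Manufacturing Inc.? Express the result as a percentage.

16%

By spousal attribution (R1), Keanu Petrov is treated as also owning Tobias Varga's interest in Stonebridge Energy Co, giving 35% + 60% = 95%.
By spousal attribution (R1), Keanu Petrov is treated as owning Tobias Varga's 20% interest in Ashford Services GmbH.
Chain via Stonebridge Energy Co. (R3): 95% × 10% = 9.5% of Bluewater Manufacturing Inc.
Chain via Clearview Partners LP (R3): 5% × 10% = 0.5% of Bluewater Manufacturing Inc.
Chain via Ashford Services GmbH (R3): 20% × 30% = 6% of Bluewater Manufacturing Inc.
Aggregating (R2): 9.5% + 0.5% + 6% = 16%.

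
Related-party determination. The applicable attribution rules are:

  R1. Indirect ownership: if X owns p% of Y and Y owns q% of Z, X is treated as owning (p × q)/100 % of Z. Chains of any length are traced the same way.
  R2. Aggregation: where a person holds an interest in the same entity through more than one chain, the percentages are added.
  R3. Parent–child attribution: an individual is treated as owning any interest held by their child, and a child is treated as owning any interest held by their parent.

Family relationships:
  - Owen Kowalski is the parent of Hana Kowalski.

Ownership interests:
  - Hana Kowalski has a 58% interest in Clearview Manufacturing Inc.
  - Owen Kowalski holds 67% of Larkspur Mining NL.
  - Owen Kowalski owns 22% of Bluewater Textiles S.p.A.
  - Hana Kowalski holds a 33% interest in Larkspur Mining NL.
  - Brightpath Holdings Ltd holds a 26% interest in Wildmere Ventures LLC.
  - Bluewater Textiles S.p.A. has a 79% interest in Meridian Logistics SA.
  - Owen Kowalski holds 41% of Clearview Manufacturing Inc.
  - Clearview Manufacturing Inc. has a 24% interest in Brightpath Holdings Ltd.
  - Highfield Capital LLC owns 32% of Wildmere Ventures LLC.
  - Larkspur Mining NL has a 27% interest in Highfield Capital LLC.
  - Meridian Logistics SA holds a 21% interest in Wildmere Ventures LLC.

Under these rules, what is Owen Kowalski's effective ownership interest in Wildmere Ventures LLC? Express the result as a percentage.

18.4674%

By parent–child attribution (R3), Owen Kowalski is treated as also owning Hana Kowalski's interest in Clearview Manufacturing Inc, giving 41% + 58% = 99%.
By parent–child attribution (R3), Owen Kowalski is treated as also owning Hana Kowalski's interest in Larkspur Mining NL, giving 67% + 33% = 100%.
Chain via Clearview Manufacturing Inc. → Brightpath Holdings Ltd (R1): 99% × 24% × 26% = 6.1776% of Wildmere Ventures LLC.
Chain via Bluewater Textiles S.p.A. → Meridian Logistics SA (R1): 22% × 79% × 21% = 3.6498% of Wildmere Ventures LLC.
Chain via Larkspur Mining NL → Highfield Capital LLC (R1): 100% × 27% × 32% = 8.64% of Wildmere Ventures LLC.
Aggregating (R2): 6.1776% + 3.6498% + 8.64% = 18.4674%.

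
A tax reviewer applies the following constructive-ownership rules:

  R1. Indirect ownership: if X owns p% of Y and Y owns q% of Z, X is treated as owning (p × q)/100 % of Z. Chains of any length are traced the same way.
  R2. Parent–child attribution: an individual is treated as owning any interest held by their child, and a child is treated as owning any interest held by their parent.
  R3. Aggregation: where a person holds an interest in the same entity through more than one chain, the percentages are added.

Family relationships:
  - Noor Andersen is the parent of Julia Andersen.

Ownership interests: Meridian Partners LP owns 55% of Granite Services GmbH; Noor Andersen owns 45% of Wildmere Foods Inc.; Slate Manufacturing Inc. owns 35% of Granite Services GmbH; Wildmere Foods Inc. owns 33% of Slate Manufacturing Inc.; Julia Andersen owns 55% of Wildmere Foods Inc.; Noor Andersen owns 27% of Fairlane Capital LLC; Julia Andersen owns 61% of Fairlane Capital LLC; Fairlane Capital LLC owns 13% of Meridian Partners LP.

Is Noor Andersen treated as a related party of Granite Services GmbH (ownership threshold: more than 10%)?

By parent–child attribution (R2), Noor Andersen is treated as also owning Julia Andersen's interest in Wildmere Foods Inc, giving 45% + 55% = 100%.
By parent–child attribution (R2), Noor Andersen is treated as also owning Julia Andersen's interest in Fairlane Capital LLC, giving 27% + 61% = 88%.
Chain via Wildmere Foods Inc. → Slate Manufacturing Inc. (R1): 100% × 33% × 35% = 11.55% of Granite Services GmbH.
Chain via Fairlane Capital LLC → Meridian Partners LP (R1): 88% × 13% × 55% = 6.292% of Granite Services GmbH.
Aggregating (R3): 11.55% + 6.292% = 17.842%.
17.842% exceeds the 10% threshold, so Noor is a related party to Granite Services GmbH.

Yes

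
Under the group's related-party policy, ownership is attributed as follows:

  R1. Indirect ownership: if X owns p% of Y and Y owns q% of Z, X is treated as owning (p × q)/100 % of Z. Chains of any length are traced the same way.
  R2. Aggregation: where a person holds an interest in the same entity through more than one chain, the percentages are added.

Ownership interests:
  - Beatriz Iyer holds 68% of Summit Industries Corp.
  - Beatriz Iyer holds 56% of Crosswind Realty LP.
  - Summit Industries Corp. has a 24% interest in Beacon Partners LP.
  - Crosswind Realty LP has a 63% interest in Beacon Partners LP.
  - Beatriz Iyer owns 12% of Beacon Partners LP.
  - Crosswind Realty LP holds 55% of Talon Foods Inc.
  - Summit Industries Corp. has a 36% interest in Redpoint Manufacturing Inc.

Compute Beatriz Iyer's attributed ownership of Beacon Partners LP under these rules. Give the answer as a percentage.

Chain via Summit Industries Corp. (R1): 68% × 24% = 16.32% of Beacon Partners LP.
Chain via Crosswind Realty LP (R1): 56% × 63% = 35.28% of Beacon Partners LP.
Direct interest in Beacon Partners LP: 12%.
Aggregating (R2): 16.32% + 35.28% + 12% = 63.6%.

63.6%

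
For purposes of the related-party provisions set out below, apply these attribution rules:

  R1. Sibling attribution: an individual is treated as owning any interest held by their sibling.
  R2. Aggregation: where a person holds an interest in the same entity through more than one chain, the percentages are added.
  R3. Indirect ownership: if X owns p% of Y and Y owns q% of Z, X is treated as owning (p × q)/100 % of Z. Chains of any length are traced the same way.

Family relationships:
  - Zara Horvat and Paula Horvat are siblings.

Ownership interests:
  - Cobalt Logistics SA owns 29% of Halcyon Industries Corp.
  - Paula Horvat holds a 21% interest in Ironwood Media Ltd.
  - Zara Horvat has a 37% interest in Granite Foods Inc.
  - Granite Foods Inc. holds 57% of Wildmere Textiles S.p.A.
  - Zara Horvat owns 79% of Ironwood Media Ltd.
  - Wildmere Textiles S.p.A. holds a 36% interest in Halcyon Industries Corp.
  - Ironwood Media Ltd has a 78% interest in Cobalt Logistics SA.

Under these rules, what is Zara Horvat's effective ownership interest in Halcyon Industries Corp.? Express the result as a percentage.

30.2124%

By sibling attribution (R1), Zara Horvat is treated as also owning Paula Horvat's interest in Ironwood Media Ltd, giving 79% + 21% = 100%.
Chain via Granite Foods Inc. → Wildmere Textiles S.p.A. (R3): 37% × 57% × 36% = 7.5924% of Halcyon Industries Corp.
Chain via Ironwood Media Ltd → Cobalt Logistics SA (R3): 100% × 78% × 29% = 22.62% of Halcyon Industries Corp.
Aggregating (R2): 7.5924% + 22.62% = 30.2124%.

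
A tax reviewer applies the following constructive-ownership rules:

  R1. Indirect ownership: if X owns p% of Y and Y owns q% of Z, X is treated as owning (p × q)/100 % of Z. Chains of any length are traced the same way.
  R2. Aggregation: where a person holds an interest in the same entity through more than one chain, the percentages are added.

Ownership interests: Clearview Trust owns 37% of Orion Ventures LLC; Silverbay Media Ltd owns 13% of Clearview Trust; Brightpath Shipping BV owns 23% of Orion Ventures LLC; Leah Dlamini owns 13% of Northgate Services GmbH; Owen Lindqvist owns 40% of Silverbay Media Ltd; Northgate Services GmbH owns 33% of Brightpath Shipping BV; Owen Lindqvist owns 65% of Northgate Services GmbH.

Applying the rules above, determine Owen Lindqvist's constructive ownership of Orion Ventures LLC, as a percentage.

6.8575%

Chain via Silverbay Media Ltd → Clearview Trust (R1): 40% × 13% × 37% = 1.924% of Orion Ventures LLC.
Chain via Northgate Services GmbH → Brightpath Shipping BV (R1): 65% × 33% × 23% = 4.9335% of Orion Ventures LLC.
Aggregating (R2): 1.924% + 4.9335% = 6.8575%.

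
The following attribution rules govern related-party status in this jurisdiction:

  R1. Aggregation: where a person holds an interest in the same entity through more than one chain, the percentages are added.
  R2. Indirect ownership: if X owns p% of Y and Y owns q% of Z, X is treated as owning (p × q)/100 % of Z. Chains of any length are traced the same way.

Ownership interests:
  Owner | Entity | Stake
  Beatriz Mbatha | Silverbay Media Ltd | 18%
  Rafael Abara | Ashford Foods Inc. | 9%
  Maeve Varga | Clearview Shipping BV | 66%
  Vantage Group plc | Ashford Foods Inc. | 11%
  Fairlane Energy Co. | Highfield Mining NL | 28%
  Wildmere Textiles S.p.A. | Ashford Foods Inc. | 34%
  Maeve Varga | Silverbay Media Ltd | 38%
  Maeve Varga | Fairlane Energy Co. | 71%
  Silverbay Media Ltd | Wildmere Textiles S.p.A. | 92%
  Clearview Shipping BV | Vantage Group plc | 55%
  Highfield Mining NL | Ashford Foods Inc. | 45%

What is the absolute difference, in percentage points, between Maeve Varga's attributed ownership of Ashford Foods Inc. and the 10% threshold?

14.8254

Chain via Silverbay Media Ltd → Wildmere Textiles S.p.A. (R2): 38% × 92% × 34% = 11.8864% of Ashford Foods Inc.
Chain via Fairlane Energy Co. → Highfield Mining NL (R2): 71% × 28% × 45% = 8.946% of Ashford Foods Inc.
Chain via Clearview Shipping BV → Vantage Group plc (R2): 66% × 55% × 11% = 3.993% of Ashford Foods Inc.
Aggregating (R1): 11.8864% + 8.946% + 3.993% = 24.8254%.
24.8254% exceeds the 10% threshold by 14.8254 percentage points.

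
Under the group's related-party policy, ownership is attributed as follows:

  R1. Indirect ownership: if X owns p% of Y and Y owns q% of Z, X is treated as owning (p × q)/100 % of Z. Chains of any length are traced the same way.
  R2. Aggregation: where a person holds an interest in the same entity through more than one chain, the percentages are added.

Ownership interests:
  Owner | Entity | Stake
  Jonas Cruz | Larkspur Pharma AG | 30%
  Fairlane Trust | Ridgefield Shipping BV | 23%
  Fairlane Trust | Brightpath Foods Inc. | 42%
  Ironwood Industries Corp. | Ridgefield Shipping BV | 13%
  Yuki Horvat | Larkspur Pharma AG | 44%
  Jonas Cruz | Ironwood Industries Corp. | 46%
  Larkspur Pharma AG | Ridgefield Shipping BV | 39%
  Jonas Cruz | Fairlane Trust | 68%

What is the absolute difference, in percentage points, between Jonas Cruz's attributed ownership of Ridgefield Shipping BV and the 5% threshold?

Chain via Fairlane Trust (R1): 68% × 23% = 15.64% of Ridgefield Shipping BV.
Chain via Ironwood Industries Corp. (R1): 46% × 13% = 5.98% of Ridgefield Shipping BV.
Chain via Larkspur Pharma AG (R1): 30% × 39% = 11.7% of Ridgefield Shipping BV.
Aggregating (R2): 15.64% + 5.98% + 11.7% = 33.32%.
33.32% exceeds the 5% threshold by 28.32 percentage points.

28.32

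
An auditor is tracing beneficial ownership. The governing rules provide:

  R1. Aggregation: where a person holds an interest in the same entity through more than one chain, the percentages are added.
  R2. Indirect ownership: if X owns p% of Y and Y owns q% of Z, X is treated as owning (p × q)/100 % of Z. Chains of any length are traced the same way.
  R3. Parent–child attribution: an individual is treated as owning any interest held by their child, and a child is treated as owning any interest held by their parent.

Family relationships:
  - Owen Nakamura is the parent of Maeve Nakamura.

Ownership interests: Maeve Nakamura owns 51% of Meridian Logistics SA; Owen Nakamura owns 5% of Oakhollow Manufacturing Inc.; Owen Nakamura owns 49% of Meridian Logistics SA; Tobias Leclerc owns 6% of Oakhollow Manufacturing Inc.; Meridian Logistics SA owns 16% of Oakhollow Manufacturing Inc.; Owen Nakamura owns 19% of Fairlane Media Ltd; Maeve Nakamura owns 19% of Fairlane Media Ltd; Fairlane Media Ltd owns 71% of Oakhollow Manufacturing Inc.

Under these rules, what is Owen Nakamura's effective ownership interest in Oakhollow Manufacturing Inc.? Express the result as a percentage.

47.98%

By parent–child attribution (R3), Owen Nakamura is treated as also owning Maeve Nakamura's interest in Fairlane Media Ltd, giving 19% + 19% = 38%.
By parent–child attribution (R3), Owen Nakamura is treated as also owning Maeve Nakamura's interest in Meridian Logistics SA, giving 49% + 51% = 100%.
Chain via Fairlane Media Ltd (R2): 38% × 71% = 26.98% of Oakhollow Manufacturing Inc.
Chain via Meridian Logistics SA (R2): 100% × 16% = 16% of Oakhollow Manufacturing Inc.
Direct interest in Oakhollow Manufacturing Inc: 5%.
Aggregating (R1): 26.98% + 16% + 5% = 47.98%.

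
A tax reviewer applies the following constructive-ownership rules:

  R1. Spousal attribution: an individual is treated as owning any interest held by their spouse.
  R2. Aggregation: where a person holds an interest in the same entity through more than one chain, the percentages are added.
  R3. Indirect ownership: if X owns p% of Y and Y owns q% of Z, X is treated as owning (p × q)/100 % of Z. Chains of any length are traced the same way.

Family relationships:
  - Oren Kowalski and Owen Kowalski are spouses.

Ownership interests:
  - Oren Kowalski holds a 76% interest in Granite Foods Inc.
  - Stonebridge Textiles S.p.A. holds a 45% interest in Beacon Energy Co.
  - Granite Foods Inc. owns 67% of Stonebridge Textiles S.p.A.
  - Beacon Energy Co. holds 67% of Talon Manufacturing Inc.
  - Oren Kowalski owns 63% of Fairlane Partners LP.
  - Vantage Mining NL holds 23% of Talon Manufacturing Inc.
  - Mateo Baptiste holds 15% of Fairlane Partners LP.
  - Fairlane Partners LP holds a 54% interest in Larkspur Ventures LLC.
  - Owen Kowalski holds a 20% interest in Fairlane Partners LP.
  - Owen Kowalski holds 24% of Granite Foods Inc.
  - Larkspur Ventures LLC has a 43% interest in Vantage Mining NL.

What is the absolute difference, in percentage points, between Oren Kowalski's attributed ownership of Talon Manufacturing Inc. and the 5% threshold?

By spousal attribution (R1), Oren Kowalski is treated as also owning Owen Kowalski's interest in Fairlane Partners LP, giving 63% + 20% = 83%.
By spousal attribution (R1), Oren Kowalski is treated as also owning Owen Kowalski's interest in Granite Foods Inc, giving 76% + 24% = 100%.
Chain via Fairlane Partners LP → Larkspur Ventures LLC → Vantage Mining NL (R3): 83% × 54% × 43% × 23% = 4.432698% of Talon Manufacturing Inc.
Chain via Granite Foods Inc. → Stonebridge Textiles S.p.A. → Beacon Energy Co. (R3): 100% × 67% × 45% × 67% = 20.2005% of Talon Manufacturing Inc.
Aggregating (R2): 4.432698% + 20.2005% = 24.633198%.
24.633198% exceeds the 5% threshold by 19.633198 percentage points.

19.633198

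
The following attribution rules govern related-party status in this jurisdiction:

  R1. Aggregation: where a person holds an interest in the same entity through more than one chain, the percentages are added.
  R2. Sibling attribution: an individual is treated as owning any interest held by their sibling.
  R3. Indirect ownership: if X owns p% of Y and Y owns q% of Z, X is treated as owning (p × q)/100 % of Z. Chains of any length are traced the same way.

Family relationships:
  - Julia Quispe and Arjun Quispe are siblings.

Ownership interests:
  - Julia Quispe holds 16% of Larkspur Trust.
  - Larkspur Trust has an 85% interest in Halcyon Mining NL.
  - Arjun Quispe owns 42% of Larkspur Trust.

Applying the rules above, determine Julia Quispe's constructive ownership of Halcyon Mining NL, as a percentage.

By sibling attribution (R2), Julia Quispe is treated as also owning Arjun Quispe's interest in Larkspur Trust, giving 16% + 42% = 58%.
Chain via Larkspur Trust (R3): 58% × 85% = 49.3% of Halcyon Mining NL.

49.3%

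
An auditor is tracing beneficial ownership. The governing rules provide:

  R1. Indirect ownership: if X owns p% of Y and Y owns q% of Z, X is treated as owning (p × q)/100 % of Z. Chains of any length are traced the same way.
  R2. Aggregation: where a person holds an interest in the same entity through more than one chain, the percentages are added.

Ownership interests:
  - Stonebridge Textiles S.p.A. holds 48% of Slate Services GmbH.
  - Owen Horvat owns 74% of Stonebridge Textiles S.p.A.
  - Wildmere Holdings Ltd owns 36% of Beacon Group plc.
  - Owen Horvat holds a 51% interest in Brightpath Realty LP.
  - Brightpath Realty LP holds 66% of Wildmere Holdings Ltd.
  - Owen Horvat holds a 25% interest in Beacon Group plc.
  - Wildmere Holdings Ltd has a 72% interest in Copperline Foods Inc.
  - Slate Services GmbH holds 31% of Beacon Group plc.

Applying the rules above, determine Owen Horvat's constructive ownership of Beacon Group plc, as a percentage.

48.1288%

Chain via Brightpath Realty LP → Wildmere Holdings Ltd (R1): 51% × 66% × 36% = 12.1176% of Beacon Group plc.
Chain via Stonebridge Textiles S.p.A. → Slate Services GmbH (R1): 74% × 48% × 31% = 11.0112% of Beacon Group plc.
Direct interest in Beacon Group plc: 25%.
Aggregating (R2): 12.1176% + 11.0112% + 25% = 48.1288%.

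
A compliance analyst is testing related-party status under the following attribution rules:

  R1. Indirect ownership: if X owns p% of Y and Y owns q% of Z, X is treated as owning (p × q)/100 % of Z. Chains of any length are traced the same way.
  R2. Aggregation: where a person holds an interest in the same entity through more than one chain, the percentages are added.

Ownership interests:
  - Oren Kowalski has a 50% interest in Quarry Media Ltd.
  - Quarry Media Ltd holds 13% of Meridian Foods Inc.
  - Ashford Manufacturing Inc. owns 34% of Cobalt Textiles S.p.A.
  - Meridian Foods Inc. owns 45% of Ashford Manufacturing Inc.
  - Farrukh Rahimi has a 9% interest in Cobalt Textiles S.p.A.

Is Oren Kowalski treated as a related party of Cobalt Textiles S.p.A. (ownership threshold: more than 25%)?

No

Chain via Quarry Media Ltd → Meridian Foods Inc. → Ashford Manufacturing Inc. (R1): 50% × 13% × 45% × 34% = 0.9945% of Cobalt Textiles S.p.A.
0.9945% does not exceed the 25% threshold, so Oren is not a related party to Cobalt Textiles S.p.A.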